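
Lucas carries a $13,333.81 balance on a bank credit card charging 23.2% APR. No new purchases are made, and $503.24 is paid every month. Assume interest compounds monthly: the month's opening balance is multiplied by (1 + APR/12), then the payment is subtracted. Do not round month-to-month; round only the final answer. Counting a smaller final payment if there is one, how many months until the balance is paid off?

Monthly rate r = 23.2%/12 = 1.93333% = 0.0193333.
Recurrence: B ← B·(1+r) − $503.24.
Month 1: interest $257.79; balance after payment $13,088.36.
Month 2: interest $253.04; balance after payment $12,838.16.
Closed form: n = −ln(1 − rB₀/P)/ln(1+r) = −ln(0.48775)/ln(1.01933) ≈ 37.494, so the balance reaches zero during payment 38.

38 payments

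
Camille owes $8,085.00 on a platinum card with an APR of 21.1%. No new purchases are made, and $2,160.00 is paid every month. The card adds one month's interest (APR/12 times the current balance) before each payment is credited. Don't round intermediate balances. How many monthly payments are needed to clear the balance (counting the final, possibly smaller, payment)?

4 months

Monthly rate r = 21.1%/12 = 1.75833% = 0.0175833.
Recurrence: B ← B·(1+r) − $2,160.00.
Month 1: interest $142.16; balance after payment $6,067.16.
Month 2: interest $106.68; balance after payment $4,013.84.
Month 3: interest $70.58; balance after payment $1,924.42.
Month 4: interest $33.84; balance after payment $0.00.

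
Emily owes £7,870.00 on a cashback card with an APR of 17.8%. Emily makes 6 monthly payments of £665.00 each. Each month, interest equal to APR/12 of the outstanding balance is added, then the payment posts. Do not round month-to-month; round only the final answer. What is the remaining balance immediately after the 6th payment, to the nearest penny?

£4,456.00

Monthly rate r = 17.8%/12 = 1.48333% = 0.0148333.
Each month: B ← B·(1+r) − £665.00.
Month 1: interest £116.74; balance after payment £7,321.74.
Month 2: interest £108.61; balance after payment £6,765.34.
Month 3: interest £100.35; balance after payment £6,200.70.
Month 4: interest £91.98; balance after payment £5,627.67.
Month 5: interest £83.48; balance after payment £5,046.15.
Month 6: interest £74.85; balance after payment £4,456.00.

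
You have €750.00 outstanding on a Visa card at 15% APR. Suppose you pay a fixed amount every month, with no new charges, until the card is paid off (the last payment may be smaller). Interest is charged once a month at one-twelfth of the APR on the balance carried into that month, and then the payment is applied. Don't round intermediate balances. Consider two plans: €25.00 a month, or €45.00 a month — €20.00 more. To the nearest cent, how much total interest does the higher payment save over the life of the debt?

€99.59

Monthly rate r = 15%/12 = 1.25% = 0.0125.
At €25.00/mo: n = ⌈−ln(1 − rB₀/P)/ln(1+r)⌉ = 38 payments (last €20.89); total interest = total paid − €750.00 = €195.89.
At €45.00/mo: 19 payments (last €36.30); total interest €96.30.
Interest saved = €195.89 − €96.30 = €99.59.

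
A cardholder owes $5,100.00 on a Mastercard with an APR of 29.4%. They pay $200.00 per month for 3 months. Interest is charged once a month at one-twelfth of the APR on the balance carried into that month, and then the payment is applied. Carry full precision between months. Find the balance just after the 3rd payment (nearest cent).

Monthly rate r = 29.4%/12 = 2.45% = 0.0245.
Each month: B ← B·(1+r) − $200.00.
Month 1: interest $124.95; balance after payment $5,024.95.
Month 2: interest $123.11; balance after payment $4,948.06.
Month 3: interest $121.23; balance after payment $4,869.29.

$4,869.29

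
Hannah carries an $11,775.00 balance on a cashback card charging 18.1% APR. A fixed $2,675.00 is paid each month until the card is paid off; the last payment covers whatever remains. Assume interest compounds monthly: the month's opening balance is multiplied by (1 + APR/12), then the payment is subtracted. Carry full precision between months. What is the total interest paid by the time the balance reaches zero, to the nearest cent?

$505.62

Monthly rate r = 18.1%/12 = 1.50833% = 0.0150833.
Payoff takes n = ⌈−ln(1 − rB₀/P)/ln(1+r)⌉ = ⌈4.589⌉ = 5 payments; the last is $1,580.62.
Total paid = 4·$2,675.00 + $1,580.62 = $12,280.62.
Total interest = total paid − principal = $12,280.62 − $11,775.00 = $505.62.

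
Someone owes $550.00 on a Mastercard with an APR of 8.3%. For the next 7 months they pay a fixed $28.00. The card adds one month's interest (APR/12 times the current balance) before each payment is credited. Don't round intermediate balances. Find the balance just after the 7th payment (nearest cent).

Monthly rate r = 8.3%/12 = 0.691667% = 0.00691667.
Each month: B ← B·(1+r) − $28.00.
Month 1: interest $3.80; balance after payment $525.80.
Month 2: interest $3.64; balance after payment $501.44.
Month 3: interest $3.47; balance after payment $476.91.
Month 4: interest $3.30; balance after payment $452.21.
Month 5: interest $3.13; balance after payment $427.34.
Month 6: interest $2.96; balance after payment $402.29.
Month 7: interest $2.78; balance after payment $377.07.

$377.07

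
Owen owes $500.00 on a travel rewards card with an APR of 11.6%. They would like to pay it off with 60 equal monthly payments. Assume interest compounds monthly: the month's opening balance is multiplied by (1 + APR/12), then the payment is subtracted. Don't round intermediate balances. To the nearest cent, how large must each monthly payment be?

Monthly rate r = 11.6%/12 = 0.966667% = 0.00966667.
Level-payment amortization: P = B₀·r / (1 − (1+r)^(−n)) = 500.00·0.00966667 / (1 − 1.00967^(−60)).
Denominator 1 − (1+r)^(−60) = 0.43853992.
P = 4.83333 / 0.43853992 ≈ 11.02.

$11.02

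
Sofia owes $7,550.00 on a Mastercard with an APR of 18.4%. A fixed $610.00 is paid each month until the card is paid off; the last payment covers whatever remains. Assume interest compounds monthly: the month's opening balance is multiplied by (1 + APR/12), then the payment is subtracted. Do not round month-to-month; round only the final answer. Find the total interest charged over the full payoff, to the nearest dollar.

$887

Monthly rate r = 18.4%/12 = 1.53333% = 0.0153333.
Payoff takes n = ⌈−ln(1 − rB₀/P)/ln(1+r)⌉ = ⌈13.830⌉ = 14 payments; the last is $506.98.
Total paid = 13·$610.00 + $506.98 = $8,436.98.
Total interest = total paid − principal = $8,436.98 − $7,550.00 = $886.98.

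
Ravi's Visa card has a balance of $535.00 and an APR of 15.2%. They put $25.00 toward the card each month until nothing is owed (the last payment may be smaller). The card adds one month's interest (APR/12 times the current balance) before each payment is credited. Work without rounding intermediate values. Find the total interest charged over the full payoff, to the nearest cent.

Monthly rate r = 15.2%/12 = 1.26667% = 0.0126667.
Payoff takes n = ⌈−ln(1 − rB₀/P)/ln(1+r)⌉ = ⌈25.119⌉ = 26 payments; the last is $2.99.
Total paid = 25·$25.00 + $2.99 = $627.99.
Total interest = total paid − principal = $627.99 − $535.00 = $92.99.

$92.99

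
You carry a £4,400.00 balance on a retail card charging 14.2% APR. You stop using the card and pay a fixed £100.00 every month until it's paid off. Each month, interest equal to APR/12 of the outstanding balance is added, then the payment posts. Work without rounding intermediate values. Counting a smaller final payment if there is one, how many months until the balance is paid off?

Monthly rate r = 14.2%/12 = 1.18333% = 0.0118333.
Recurrence: B ← B·(1+r) − £100.00.
Month 1: interest £52.07; balance after payment £4,352.07.
Month 2: interest £51.50; balance after payment £4,303.57.
Closed form: n = −ln(1 − rB₀/P)/ln(1+r) = −ln(0.47933)/ln(1.01183) ≈ 62.510, so the balance reaches zero during payment 63.

63 months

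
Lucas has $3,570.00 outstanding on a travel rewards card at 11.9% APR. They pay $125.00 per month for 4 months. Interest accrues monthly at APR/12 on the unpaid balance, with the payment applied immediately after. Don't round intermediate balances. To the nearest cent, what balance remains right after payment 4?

$3,206.24

Monthly rate r = 11.9%/12 = 0.991667% = 0.00991667.
Each month: B ← B·(1+r) − $125.00.
Month 1: interest $35.40; balance after payment $3,480.40.
Month 2: interest $34.51; balance after payment $3,389.92.
Month 3: interest $33.62; balance after payment $3,298.53.
Month 4: interest $32.71; balance after payment $3,206.24.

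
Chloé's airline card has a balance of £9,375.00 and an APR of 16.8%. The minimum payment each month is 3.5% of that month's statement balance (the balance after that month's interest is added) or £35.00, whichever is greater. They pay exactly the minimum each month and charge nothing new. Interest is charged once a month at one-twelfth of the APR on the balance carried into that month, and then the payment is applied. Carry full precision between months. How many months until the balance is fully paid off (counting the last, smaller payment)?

Monthly rate r = 16.8%/12 = 1.4% = 0.014.
While 3.5% of the post-interest balance exceeds £35.00, each month B ← (B·(1+r))·(1 − 0.035), i.e. B shrinks by the factor (1+r)·0.965 = 0.97851.
This holds for months 1–104. Entering month 105 the balance is £978.95; 3.5% of the post-interest balance is now below £35.00, so the flat £35.00 minimum applies from here.
From month 105 a fixed £35.00 at rate r clears £978.95 in 36 more payments. Total: 104 + 36 = 140 months.

140 months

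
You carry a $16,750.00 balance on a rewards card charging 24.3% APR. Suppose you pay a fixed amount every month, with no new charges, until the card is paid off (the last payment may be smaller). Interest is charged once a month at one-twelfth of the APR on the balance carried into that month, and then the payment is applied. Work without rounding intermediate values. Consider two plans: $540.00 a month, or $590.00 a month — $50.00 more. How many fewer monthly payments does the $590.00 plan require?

Monthly rate r = 24.3%/12 = 2.025% = 0.02025.
At $540.00/mo: n = ⌈−ln(1 − rB₀/P)/ln(1+r)⌉ = 50 payments (last $186.01); total interest = total paid − $16,750.00 = $9,896.01.
At $590.00/mo: 43 payments (last $396.07); total interest $8,426.07.
Payments saved = 50 − 43 = 7.

7 fewer payments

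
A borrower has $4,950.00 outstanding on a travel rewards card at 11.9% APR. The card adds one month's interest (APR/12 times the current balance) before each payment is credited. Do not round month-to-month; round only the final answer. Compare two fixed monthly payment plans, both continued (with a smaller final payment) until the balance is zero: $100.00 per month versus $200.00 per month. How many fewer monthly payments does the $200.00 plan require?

40 fewer payments

Monthly rate r = 11.9%/12 = 0.991667% = 0.00991667.
At $100.00/mo: n = ⌈−ln(1 − rB₀/P)/ln(1+r)⌉ = 69 payments (last $41.16); total interest = total paid − $4,950.00 = $1,891.16.
At $200.00/mo: 29 payments (last $108.03); total interest $758.03.
Payments saved = 69 − 29 = 40.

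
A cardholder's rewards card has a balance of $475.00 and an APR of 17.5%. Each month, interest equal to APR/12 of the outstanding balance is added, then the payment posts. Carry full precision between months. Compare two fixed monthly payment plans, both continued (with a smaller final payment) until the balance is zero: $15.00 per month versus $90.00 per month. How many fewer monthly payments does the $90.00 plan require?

Monthly rate r = 17.5%/12 = 1.45833% = 0.0145833.
At $15.00/mo: n = ⌈−ln(1 − rB₀/P)/ln(1+r)⌉ = 43 payments (last $11.89); total interest = total paid − $475.00 = $166.89.
At $90.00/mo: 6 payments (last $48.03); total interest $23.03.
Payments saved = 43 − 6 = 37.

37 fewer payments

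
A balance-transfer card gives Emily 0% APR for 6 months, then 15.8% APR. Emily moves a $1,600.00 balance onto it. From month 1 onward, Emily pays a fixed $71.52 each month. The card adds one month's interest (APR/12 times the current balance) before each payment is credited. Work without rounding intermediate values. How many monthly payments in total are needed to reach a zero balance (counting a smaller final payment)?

Promo months 1–6 at r₀ = 0%/12 = 0; months 7+ at r₁ = 15.8%/12 = 0.0131667.
After month 6 (no interest yet): B = $1,600.00 − 6·$71.52 = $1,170.88.
Then at r₁ with $71.52/mo: n₂ = −ln(1 − r₁·B/P)/ln(1+r₁) ≈ 18.56 → 19 more payments.

25 payments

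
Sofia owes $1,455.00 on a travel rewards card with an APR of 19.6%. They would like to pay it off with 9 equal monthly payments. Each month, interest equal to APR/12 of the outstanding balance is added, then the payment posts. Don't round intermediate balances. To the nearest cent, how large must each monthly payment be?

Monthly rate r = 19.6%/12 = 1.63333% = 0.0163333.
Level-payment amortization: P = B₀·r / (1 − (1+r)^(−n)) = 1455.00·0.0163333 / (1 − 1.01633^(−9)).
Denominator 1 − (1+r)^(−9) = 0.135680178.
P = 23.765 / 0.135680178 ≈ 175.15.

$175.15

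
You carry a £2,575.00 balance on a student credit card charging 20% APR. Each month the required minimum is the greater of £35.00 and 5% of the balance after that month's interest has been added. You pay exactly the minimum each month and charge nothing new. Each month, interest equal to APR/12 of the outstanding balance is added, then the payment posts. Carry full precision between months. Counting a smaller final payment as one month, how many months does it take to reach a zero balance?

62 months

Monthly rate r = 20%/12 = 1.66667% = 0.0166667.
While 5% of the post-interest balance exceeds £35.00, each month B ← (B·(1+r))·(1 − 0.05), i.e. B shrinks by the factor (1+r)·0.95 = 0.96583.
This holds for months 1–38. Entering month 39 the balance is £687.16; 5% of the post-interest balance is now below £35.00, so the flat £35.00 minimum applies from here.
From month 39 a fixed £35.00 at rate r clears £687.16 in 24 more payments. Total: 38 + 24 = 62 months.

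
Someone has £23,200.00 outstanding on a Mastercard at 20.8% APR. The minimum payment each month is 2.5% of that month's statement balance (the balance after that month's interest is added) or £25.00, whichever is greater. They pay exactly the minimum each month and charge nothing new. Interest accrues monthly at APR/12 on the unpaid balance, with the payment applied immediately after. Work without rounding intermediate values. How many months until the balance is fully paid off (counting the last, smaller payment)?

Monthly rate r = 20.8%/12 = 1.73333% = 0.0173333.
While 2.5% of the post-interest balance exceeds £25.00, each month B ← (B·(1+r))·(1 − 0.025), i.e. B shrinks by the factor (1+r)·0.975 = 0.9919.
This holds for months 1–389. Entering month 390 the balance is £980.61; 2.5% of the post-interest balance is now below £25.00, so the flat £25.00 minimum applies from here.
From month 390 a fixed £25.00 at rate r clears £980.61 in 67 more payments. Total: 389 + 67 = 456 months.

456 months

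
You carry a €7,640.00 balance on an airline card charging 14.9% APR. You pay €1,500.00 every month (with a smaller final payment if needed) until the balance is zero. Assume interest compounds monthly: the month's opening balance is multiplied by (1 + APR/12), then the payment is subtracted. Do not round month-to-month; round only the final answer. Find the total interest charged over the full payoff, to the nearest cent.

Monthly rate r = 14.9%/12 = 1.24167% = 0.0124167.
Payoff takes n = ⌈−ln(1 − rB₀/P)/ln(1+r)⌉ = ⌈5.294⌉ = 6 payments; the last is €443.10.
Total paid = 5·€1,500.00 + €443.10 = €7,943.10.
Total interest = total paid − principal = €7,943.10 − €7,640.00 = €303.10.

€303.10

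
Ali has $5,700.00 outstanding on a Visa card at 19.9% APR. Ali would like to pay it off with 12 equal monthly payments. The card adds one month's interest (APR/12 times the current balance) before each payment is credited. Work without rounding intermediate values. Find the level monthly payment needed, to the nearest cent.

Monthly rate r = 19.9%/12 = 1.65833% = 0.0165833.
Level-payment amortization: P = B₀·r / (1 − (1+r)^(−n)) = 5700.00·0.0165833 / (1 − 1.01658^(−12)).
Denominator 1 − (1+r)^(−12) = 0.17911149.
P = 94.525 / 0.17911149 ≈ 527.74.

$527.74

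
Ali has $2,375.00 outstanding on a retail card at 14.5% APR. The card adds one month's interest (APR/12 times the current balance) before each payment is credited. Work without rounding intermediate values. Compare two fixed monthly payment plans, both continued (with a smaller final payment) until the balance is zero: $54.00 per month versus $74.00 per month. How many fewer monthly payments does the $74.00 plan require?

Monthly rate r = 14.5%/12 = 1.20833% = 0.0120833.
At $54.00/mo: n = ⌈−ln(1 − rB₀/P)/ln(1+r)⌉ = 64 payments (last $6.37); total interest = total paid − $2,375.00 = $1,033.37.
At $74.00/mo: 41 payments (last $63.36); total interest $648.36.
Payments saved = 64 − 41 = 23.

23 fewer payments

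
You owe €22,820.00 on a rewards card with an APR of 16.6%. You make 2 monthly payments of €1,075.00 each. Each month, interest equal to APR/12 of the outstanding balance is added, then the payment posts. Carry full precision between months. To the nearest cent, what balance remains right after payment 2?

Monthly rate r = 16.6%/12 = 1.38333% = 0.0138333.
Each month: B ← B·(1+r) − €1,075.00.
Month 1: interest €315.68; balance after payment €22,060.68.
Month 2: interest €305.17; balance after payment €21,290.85.

€21,290.85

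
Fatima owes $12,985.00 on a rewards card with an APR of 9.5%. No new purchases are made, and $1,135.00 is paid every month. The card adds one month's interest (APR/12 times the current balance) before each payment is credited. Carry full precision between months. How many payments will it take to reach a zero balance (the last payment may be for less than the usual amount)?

Monthly rate r = 9.5%/12 = 0.791667% = 0.00791667.
Recurrence: B ← B·(1+r) − $1,135.00.
Month 1: interest $102.80; balance after payment $11,952.80.
Month 2: interest $94.63; balance after payment $10,912.42.
Closed form: n = −ln(1 − rB₀/P)/ln(1+r) = −ln(0.90943)/ln(1.00792) ≈ 12.040, so the balance reaches zero during payment 13.

13 months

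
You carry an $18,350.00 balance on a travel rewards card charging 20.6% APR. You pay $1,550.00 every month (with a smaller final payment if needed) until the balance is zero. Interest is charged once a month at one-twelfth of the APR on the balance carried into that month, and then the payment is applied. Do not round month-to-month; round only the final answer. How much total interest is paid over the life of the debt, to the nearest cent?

$2,341.90

Monthly rate r = 20.6%/12 = 1.71667% = 0.0171667.
Payoff takes n = ⌈−ln(1 − rB₀/P)/ln(1+r)⌉ = ⌈13.348⌉ = 14 payments; the last is $541.90.
Total paid = 13·$1,550.00 + $541.90 = $20,691.90.
Total interest = total paid − principal = $20,691.90 − $18,350.00 = $2,341.90.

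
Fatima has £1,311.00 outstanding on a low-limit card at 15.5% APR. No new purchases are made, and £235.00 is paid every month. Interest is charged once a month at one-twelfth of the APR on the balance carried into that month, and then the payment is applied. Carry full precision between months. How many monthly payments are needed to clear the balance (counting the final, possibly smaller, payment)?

6 payments

Monthly rate r = 15.5%/12 = 1.29167% = 0.0129167.
Recurrence: B ← B·(1+r) − £235.00.
Month 1: interest £16.93; balance after payment £1,092.93.
Month 2: interest £14.12; balance after payment £872.05.
Month 3: interest £11.26; balance after payment £648.31.
Month 4: interest £8.37; balance after payment £421.69.
Month 5: interest £5.45; balance after payment £192.14.
Month 6: interest £2.48; balance after payment £0.00.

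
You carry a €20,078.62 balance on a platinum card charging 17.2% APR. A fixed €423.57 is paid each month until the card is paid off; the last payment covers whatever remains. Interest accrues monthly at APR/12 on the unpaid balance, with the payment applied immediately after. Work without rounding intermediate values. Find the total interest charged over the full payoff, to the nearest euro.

€13,783

Monthly rate r = 17.2%/12 = 1.43333% = 0.0143333.
Payoff takes n = ⌈−ln(1 − rB₀/P)/ln(1+r)⌉ = ⌈79.943⌉ = 80 payments; the last is €399.40.
Total paid = 79·€423.57 + €399.40 = €33,861.43.
Total interest = total paid − principal = €33,861.43 − €20,078.62 = €13,782.81.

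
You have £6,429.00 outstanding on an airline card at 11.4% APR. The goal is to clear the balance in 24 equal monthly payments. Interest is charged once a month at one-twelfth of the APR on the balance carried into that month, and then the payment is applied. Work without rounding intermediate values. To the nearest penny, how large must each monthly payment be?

£300.84

Monthly rate r = 11.4%/12 = 0.95% = 0.0095.
Level-payment amortization: P = B₀·r / (1 − (1+r)^(−n)) = 6429.00·0.0095 / (1 − 1.0095^(−24)).
Denominator 1 − (1+r)^(−24) = 0.203018498.
P = 61.0755 / 0.203018498 ≈ 300.84.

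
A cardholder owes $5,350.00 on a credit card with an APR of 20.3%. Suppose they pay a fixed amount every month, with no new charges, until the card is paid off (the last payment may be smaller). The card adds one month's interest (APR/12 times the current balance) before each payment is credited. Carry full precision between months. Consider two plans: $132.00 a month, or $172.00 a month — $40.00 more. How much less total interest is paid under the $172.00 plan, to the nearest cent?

$1,446.88

Monthly rate r = 20.3%/12 = 1.69167% = 0.0169167.
At $132.00/mo: n = ⌈−ln(1 − rB₀/P)/ln(1+r)⌉ = 69 payments (last $129.83); total interest = total paid − $5,350.00 = $3,755.83.
At $172.00/mo: 45 payments (last $90.95); total interest $2,308.95.
Interest saved = $3,755.83 − $2,308.95 = $1,446.88.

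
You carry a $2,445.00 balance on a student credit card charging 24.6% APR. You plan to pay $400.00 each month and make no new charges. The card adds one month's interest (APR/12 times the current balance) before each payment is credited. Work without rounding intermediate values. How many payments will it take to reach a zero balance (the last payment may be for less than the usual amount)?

7 months

Monthly rate r = 24.6%/12 = 2.05% = 0.0205.
Recurrence: B ← B·(1+r) − $400.00.
Month 1: interest $50.12; balance after payment $2,095.12.
Month 2: interest $42.95; balance after payment $1,738.07.
Closed form: n = −ln(1 − rB₀/P)/ln(1+r) = −ln(0.87469)/ln(1.0205) ≈ 6.598, so the balance reaches zero during payment 7.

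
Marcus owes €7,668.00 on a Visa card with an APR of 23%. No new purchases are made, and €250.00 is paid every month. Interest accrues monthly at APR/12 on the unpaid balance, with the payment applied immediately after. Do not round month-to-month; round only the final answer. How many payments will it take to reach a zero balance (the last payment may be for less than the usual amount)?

47 payments

Monthly rate r = 23%/12 = 1.91667% = 0.0191667.
Recurrence: B ← B·(1+r) − €250.00.
Month 1: interest €146.97; balance after payment €7,564.97.
Month 2: interest €145.00; balance after payment €7,459.97.
Closed form: n = −ln(1 − rB₀/P)/ln(1+r) = −ln(0.41212)/ln(1.01917) ≈ 46.691, so the balance reaches zero during payment 47.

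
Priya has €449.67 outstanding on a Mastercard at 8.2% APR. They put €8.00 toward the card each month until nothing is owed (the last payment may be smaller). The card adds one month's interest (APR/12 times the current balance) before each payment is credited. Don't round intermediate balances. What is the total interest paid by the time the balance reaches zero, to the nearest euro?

€120

Monthly rate r = 8.2%/12 = 0.683333% = 0.00683333.
Payoff takes n = ⌈−ln(1 − rB₀/P)/ln(1+r)⌉ = ⌈71.168⌉ = 72 payments; the last is €1.35.
Total paid = 71·€8.00 + €1.35 = €569.35.
Total interest = total paid − principal = €569.35 − €449.67 = €119.68.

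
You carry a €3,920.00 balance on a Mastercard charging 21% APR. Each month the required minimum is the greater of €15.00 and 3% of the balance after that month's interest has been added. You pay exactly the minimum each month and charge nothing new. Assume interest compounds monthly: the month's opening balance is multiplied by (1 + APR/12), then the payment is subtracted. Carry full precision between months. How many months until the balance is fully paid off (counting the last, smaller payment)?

208 months

Monthly rate r = 21%/12 = 1.75% = 0.0175.
While 3% of the post-interest balance exceeds €15.00, each month B ← (B·(1+r))·(1 − 0.03), i.e. B shrinks by the factor (1+r)·0.97 = 0.98698.
This holds for months 1–159. Entering month 160 the balance is €487.49; 3% of the post-interest balance is now below €15.00, so the flat €15.00 minimum applies from here.
From month 160 a fixed €15.00 at rate r clears €487.49 in 49 more payments. Total: 159 + 49 = 208 months.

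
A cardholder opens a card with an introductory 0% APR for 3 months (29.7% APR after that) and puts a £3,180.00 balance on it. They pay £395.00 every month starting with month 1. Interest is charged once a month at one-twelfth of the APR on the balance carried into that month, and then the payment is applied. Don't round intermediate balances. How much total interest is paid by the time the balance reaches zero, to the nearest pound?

£164

Promo months 1–3 at r₀ = 0%/12 = 0; months 4+ at r₁ = 29.7%/12 = 0.02475.
After month 3 (no interest yet): B = £3,180.00 − 3·£395.00 = £1,995.00.
Then at r₁ with £395.00/mo: n₂ = −ln(1 − r₁·B/P)/ln(1+r₁) ≈ 5.46 → 6 more payments.
Total paid = 8·£395.00 + £183.63 = £3,343.63; interest = £3,343.63 − £3,180.00 = £163.63.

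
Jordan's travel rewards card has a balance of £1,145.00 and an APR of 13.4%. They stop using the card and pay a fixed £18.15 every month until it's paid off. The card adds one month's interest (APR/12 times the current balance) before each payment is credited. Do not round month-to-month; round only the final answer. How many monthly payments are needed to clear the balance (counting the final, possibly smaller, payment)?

110 payments

Monthly rate r = 13.4%/12 = 1.11667% = 0.0111667.
Recurrence: B ← B·(1+r) − £18.15.
Month 1: interest £12.79; balance after payment £1,139.64.
Month 2: interest £12.73; balance after payment £1,134.21.
Closed form: n = −ln(1 − rB₀/P)/ln(1+r) = −ln(0.29555)/ln(1.01117) ≈ 109.766, so the balance reaches zero during payment 110.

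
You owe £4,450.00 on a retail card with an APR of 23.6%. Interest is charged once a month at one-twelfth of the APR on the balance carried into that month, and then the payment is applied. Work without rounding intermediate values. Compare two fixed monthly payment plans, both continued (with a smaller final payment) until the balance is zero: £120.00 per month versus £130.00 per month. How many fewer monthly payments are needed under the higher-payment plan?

Monthly rate r = 23.6%/12 = 1.96667% = 0.0196667.
At £120.00/mo: n = ⌈−ln(1 − rB₀/P)/ln(1+r)⌉ = 68 payments (last £11.73); total interest = total paid − £4,450.00 = £3,601.73.
At £130.00/mo: 58 payments (last £55.73); total interest £3,015.73.
Payments saved = 68 − 58 = 10.

10 fewer payments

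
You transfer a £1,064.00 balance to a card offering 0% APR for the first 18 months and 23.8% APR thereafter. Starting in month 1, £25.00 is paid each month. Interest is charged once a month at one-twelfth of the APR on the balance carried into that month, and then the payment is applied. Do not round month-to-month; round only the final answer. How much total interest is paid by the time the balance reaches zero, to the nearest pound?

Promo months 1–18 at r₀ = 0%/12 = 0; months 19+ at r₁ = 23.8%/12 = 0.0198333.
After month 18 (no interest yet): B = £1,064.00 − 18·£25.00 = £614.00.
Then at r₁ with £25.00/mo: n₂ = −ln(1 − r₁·B/P)/ln(1+r₁) ≈ 34.00 → 34 more payments.
Total paid = 51·£25.00 + £24.94 = £1,299.94; interest = £1,299.94 − £1,064.00 = £235.94.

£236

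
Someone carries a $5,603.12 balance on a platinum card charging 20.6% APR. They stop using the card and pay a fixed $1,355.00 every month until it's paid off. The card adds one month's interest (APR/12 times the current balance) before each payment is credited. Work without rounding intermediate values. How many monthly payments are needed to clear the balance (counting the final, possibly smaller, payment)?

Monthly rate r = 20.6%/12 = 1.71667% = 0.0171667.
Recurrence: B ← B·(1+r) − $1,355.00.
Month 1: interest $96.19; balance after payment $4,344.31.
Month 2: interest $74.58; balance after payment $3,063.88.
Month 3: interest $52.60; balance after payment $1,761.48.
Month 4: interest $30.24; balance after payment $436.72.
Month 5: interest $7.50; balance after payment $0.00.

5 payments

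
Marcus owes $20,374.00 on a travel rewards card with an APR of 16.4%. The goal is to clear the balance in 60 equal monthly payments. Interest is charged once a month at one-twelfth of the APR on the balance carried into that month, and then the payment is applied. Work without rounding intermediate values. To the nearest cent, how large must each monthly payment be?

Monthly rate r = 16.4%/12 = 1.36667% = 0.0136667.
Level-payment amortization: P = B₀·r / (1 − (1+r)^(−n)) = 20374.00·0.0136667 / (1 − 1.01367^(−60)).
Denominator 1 − (1+r)^(−60) = 0.557115915.
P = 278.445 / 0.557115915 ≈ 499.80.

$499.80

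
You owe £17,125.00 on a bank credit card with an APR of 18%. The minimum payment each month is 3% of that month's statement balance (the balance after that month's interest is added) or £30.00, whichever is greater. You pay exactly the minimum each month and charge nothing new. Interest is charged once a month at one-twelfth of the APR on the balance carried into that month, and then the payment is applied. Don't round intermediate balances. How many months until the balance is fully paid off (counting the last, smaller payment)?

229 months

Monthly rate r = 18%/12 = 1.5% = 0.015.
While 3% of the post-interest balance exceeds £30.00, each month B ← (B·(1+r))·(1 − 0.03), i.e. B shrinks by the factor (1+r)·0.97 = 0.98455.
This holds for months 1–184. Entering month 185 the balance is £975.85; 3% of the post-interest balance is now below £30.00, so the flat £30.00 minimum applies from here.
From month 185 a fixed £30.00 at rate r clears £975.85 in 45 more payments. Total: 184 + 45 = 229 months.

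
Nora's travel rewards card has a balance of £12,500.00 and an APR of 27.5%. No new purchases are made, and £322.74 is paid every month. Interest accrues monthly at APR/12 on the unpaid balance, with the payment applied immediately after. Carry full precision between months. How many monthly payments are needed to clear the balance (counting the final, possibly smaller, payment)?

Monthly rate r = 27.5%/12 = 2.29167% = 0.0229167.
Recurrence: B ← B·(1+r) − £322.74.
Month 1: interest £286.46; balance after payment £12,463.72.
Month 2: interest £285.63; balance after payment £12,426.61.
Closed form: n = −ln(1 − rB₀/P)/ln(1+r) = −ln(0.11242)/ln(1.02292) ≈ 96.457, so the balance reaches zero during payment 97.

97 months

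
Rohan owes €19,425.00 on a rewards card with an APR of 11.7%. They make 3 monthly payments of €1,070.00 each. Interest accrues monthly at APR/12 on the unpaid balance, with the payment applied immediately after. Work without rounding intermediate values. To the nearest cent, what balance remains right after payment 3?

Monthly rate r = 11.7%/12 = 0.975% = 0.00975.
Each month: B ← B·(1+r) − €1,070.00.
Month 1: interest €189.39; balance after payment €18,544.39.
Month 2: interest €180.81; balance after payment €17,655.20.
Month 3: interest €172.14; balance after payment €16,757.34.

€16,757.34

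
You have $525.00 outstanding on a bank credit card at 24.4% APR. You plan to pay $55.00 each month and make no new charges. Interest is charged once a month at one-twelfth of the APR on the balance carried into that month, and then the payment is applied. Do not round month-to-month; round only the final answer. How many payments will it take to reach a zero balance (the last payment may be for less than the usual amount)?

11 payments

Monthly rate r = 24.4%/12 = 2.03333% = 0.0203333.
Recurrence: B ← B·(1+r) − $55.00.
Month 1: interest $10.67; balance after payment $480.67.
Month 2: interest $9.77; balance after payment $435.45.
Closed form: n = −ln(1 − rB₀/P)/ln(1+r) = −ln(0.80591)/ln(1.02033) ≈ 10.720, so the balance reaches zero during payment 11.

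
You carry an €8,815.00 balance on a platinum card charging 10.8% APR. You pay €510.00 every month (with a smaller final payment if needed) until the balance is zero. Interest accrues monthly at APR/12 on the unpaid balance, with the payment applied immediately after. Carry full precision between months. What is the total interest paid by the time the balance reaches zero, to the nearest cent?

Monthly rate r = 10.8%/12 = 0.9% = 0.009.
Payoff takes n = ⌈−ln(1 − rB₀/P)/ln(1+r)⌉ = ⌈18.871⌉ = 19 payments; the last is €444.52.
Total paid = 18·€510.00 + €444.52 = €9,624.52.
Total interest = total paid − principal = €9,624.52 − €8,815.00 = €809.52.

€809.52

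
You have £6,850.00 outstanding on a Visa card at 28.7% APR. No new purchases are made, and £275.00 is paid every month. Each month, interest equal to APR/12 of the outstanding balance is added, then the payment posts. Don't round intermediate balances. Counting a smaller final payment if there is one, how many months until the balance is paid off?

39 months

Monthly rate r = 28.7%/12 = 2.39167% = 0.0239167.
Recurrence: B ← B·(1+r) − £275.00.
Month 1: interest £163.83; balance after payment £6,738.83.
Month 2: interest £161.17; balance after payment £6,625.00.
Closed form: n = −ln(1 − rB₀/P)/ln(1+r) = −ln(0.40426)/ln(1.02392) ≈ 38.320, so the balance reaches zero during payment 39.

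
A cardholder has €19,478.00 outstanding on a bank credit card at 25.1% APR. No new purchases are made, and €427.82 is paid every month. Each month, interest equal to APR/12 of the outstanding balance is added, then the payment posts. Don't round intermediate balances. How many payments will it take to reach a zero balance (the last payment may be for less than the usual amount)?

Monthly rate r = 25.1%/12 = 2.09167% = 0.0209167.
Recurrence: B ← B·(1+r) − €427.82.
Month 1: interest €407.41; balance after payment €19,457.59.
Month 2: interest €406.99; balance after payment €19,436.76.
Closed form: n = −ln(1 − rB₀/P)/ln(1+r) = −ln(0.047696)/ln(1.02092) ≈ 146.994, so the balance reaches zero during payment 147.

147 months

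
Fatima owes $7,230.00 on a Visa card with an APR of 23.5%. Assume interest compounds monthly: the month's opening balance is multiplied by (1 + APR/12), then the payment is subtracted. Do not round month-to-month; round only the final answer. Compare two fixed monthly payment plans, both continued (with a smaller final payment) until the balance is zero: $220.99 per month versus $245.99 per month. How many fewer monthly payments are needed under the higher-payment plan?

Monthly rate r = 23.5%/12 = 1.95833% = 0.0195833.
At $220.99/mo: n = ⌈−ln(1 − rB₀/P)/ln(1+r)⌉ = 53 payments (last $172.40); total interest = total paid − $7,230.00 = $4,433.88.
At $245.99/mo: 45 payments (last $47.29); total interest $3,640.85.
Payments saved = 53 − 45 = 8.

8 fewer payments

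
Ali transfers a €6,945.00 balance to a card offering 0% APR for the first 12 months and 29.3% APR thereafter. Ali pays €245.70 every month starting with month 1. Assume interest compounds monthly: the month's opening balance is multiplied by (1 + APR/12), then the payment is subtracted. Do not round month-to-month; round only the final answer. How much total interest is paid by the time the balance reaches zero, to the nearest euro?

€1,158

Promo months 1–12 at r₀ = 0%/12 = 0; months 13+ at r₁ = 29.3%/12 = 0.0244167.
After month 12 (no interest yet): B = €6,945.00 − 12·€245.70 = €3,996.60.
Then at r₁ with €245.70/mo: n₂ = −ln(1 − r₁·B/P)/ln(1+r₁) ≈ 20.98 → 21 more payments.
Total paid = 32·€245.70 + €240.90 = €8,103.30; interest = €8,103.30 − €6,945.00 = €1,158.30.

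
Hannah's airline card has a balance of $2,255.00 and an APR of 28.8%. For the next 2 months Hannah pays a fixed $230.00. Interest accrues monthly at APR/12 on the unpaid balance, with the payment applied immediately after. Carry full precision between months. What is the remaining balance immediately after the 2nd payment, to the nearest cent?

$1,899.02

Monthly rate r = 28.8%/12 = 2.4% = 0.024.
Each month: B ← B·(1+r) − $230.00.
Month 1: interest $54.12; balance after payment $2,079.12.
Month 2: interest $49.90; balance after payment $1,899.02.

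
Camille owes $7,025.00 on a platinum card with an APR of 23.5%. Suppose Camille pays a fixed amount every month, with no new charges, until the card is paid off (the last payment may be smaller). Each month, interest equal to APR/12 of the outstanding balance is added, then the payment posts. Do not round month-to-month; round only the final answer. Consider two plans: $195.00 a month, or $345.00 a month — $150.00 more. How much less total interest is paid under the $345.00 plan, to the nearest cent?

$3,240.69

Monthly rate r = 23.5%/12 = 1.95833% = 0.0195833.
At $195.00/mo: n = ⌈−ln(1 − rB₀/P)/ln(1+r)⌉ = 64 payments (last $6.68); total interest = total paid − $7,025.00 = $5,266.68.
At $345.00/mo: 27 payments (last $80.99); total interest $2,025.99.
Interest saved = $5,266.68 − $2,025.99 = $3,240.69.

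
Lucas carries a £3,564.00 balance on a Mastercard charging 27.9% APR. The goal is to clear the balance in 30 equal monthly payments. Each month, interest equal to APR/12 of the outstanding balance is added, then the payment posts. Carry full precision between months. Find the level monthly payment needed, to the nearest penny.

£166.33

Monthly rate r = 27.9%/12 = 2.325% = 0.02325.
Level-payment amortization: P = B₀·r / (1 − (1+r)^(−n)) = 3564.00·0.02325 / (1 − 1.02325^(−30)).
Denominator 1 − (1+r)^(−30) = 0.498180654.
P = 82.863 / 0.498180654 ≈ 166.33.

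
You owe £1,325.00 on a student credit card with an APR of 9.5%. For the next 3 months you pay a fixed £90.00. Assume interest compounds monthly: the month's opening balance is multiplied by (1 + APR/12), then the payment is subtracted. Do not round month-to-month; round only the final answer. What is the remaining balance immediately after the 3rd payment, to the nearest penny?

Monthly rate r = 9.5%/12 = 0.791667% = 0.00791667.
Each month: B ← B·(1+r) − £90.00.
Month 1: interest £10.49; balance after payment £1,245.49.
Month 2: interest £9.86; balance after payment £1,165.35.
Month 3: interest £9.23; balance after payment £1,084.58.

£1,084.58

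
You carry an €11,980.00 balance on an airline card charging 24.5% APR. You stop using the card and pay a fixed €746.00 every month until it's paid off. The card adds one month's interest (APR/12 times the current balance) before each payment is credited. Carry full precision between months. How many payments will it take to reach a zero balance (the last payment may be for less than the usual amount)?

20 months

Monthly rate r = 24.5%/12 = 2.04167% = 0.0204167.
Recurrence: B ← B·(1+r) − €746.00.
Month 1: interest €244.59; balance after payment €11,478.59.
Month 2: interest €234.35; balance after payment €10,966.95.
Closed form: n = −ln(1 − rB₀/P)/ln(1+r) = −ln(0.67213)/ln(1.02042) ≈ 19.658, so the balance reaches zero during payment 20.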